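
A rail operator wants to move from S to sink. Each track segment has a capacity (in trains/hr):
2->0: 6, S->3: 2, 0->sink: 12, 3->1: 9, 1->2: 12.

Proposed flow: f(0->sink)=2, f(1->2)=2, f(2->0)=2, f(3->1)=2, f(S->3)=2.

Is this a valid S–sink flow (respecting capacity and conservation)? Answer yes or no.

Every edge has 0 ≤ f(e) ≤ cap(e).
At each intermediate node, inflow equals outflow.

Yes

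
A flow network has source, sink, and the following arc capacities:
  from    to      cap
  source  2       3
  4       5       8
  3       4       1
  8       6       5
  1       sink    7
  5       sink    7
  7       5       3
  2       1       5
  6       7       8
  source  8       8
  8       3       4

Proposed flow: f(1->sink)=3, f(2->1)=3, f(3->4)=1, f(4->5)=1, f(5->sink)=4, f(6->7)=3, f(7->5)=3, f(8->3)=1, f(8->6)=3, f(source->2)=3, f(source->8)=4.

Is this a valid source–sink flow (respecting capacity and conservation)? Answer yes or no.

Every edge has 0 ≤ f(e) ≤ cap(e).
At each intermediate node, inflow equals outflow.

Yes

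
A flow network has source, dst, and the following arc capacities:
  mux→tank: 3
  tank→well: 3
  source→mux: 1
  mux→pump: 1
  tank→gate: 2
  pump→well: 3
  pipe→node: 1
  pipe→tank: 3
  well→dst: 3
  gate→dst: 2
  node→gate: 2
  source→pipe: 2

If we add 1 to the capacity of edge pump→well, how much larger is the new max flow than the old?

0

Original max flow = 3.
Edge pump→well does not cross the min cut (source side {source}), so extra capacity there cannot help.
New max flow = 3. Increase = 0.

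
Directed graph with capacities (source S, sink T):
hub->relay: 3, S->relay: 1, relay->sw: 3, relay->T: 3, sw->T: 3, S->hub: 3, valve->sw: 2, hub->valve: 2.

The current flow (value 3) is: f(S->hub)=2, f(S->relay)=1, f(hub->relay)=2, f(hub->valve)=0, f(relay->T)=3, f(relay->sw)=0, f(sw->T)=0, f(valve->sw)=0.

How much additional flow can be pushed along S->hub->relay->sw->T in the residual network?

Residual capacities along the path: S->hub: 1, hub->relay: 1, relay->sw: 3, sw->T: 3.
Minimum is 1.

1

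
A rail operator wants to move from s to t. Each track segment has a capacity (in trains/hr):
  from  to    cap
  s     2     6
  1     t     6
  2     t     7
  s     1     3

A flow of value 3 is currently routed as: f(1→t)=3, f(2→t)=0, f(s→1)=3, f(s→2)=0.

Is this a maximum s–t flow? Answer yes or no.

Residual path s→2→t has bottleneck 6 > 0.
Pushing 6 along it raises the flow to 9, so the given flow is not maximum.

No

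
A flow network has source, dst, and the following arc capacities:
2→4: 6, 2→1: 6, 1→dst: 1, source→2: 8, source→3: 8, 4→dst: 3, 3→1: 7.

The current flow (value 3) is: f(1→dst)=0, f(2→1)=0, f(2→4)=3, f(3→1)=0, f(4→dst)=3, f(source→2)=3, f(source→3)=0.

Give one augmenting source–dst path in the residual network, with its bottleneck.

source→2→1→dst, bottleneck 1

Residual along source→2→1→dst: source→2: 5, 2→1: 6, 1→dst: 1.
Bottleneck = min = 1.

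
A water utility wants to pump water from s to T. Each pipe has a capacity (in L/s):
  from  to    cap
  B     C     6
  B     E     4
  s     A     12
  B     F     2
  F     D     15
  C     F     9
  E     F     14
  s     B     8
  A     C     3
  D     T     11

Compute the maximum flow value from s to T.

Augment s->B->F->D->T: bottleneck 2. Total 2.
Augment s->B->E->F->D->T: bottleneck 4. Total 6.
Augment s->B->C->F->D->T: bottleneck 2. Total 8.
Augment s->A->C->F->D->T: bottleneck 3. Total 11.
No augmenting path remains in the residual graph.

11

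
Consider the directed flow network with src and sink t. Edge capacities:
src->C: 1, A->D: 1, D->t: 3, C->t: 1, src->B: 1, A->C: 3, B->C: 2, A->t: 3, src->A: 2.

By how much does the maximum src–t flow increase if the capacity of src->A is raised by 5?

Original max flow = 3.
After raising cap(src->A), augmenting paths through that edge carry 2 more units.
New max flow = 5. Increase = 2.

2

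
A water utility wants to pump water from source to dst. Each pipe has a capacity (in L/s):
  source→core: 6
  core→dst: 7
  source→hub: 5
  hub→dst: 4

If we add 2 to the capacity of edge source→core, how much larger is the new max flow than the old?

Original max flow = 10.
After raising cap(source→core), augmenting paths through that edge carry 1 more unit.
New max flow = 11. Increase = 1.

1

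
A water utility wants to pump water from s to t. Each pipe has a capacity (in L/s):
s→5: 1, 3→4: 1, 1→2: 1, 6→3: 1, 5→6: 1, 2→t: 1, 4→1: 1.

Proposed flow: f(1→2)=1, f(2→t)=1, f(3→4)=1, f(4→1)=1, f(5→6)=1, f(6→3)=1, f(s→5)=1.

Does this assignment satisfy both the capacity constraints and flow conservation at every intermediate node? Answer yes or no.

Every edge has 0 ≤ f(e) ≤ cap(e).
At each intermediate node, inflow equals outflow.

Yes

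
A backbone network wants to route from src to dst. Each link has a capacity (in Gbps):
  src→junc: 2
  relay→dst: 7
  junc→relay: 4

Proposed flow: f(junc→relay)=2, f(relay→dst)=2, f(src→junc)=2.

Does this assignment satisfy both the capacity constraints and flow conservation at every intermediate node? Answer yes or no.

Yes

Every edge has 0 ≤ f(e) ≤ cap(e).
At each intermediate node, inflow equals outflow.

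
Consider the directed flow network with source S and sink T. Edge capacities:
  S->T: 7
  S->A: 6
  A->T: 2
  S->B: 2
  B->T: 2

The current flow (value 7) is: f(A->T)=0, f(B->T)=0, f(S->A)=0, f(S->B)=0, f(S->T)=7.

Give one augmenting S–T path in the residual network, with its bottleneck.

S->A->T, bottleneck 2

Residual along S->A->T: S->A: 6, A->T: 2.
Bottleneck = min = 2.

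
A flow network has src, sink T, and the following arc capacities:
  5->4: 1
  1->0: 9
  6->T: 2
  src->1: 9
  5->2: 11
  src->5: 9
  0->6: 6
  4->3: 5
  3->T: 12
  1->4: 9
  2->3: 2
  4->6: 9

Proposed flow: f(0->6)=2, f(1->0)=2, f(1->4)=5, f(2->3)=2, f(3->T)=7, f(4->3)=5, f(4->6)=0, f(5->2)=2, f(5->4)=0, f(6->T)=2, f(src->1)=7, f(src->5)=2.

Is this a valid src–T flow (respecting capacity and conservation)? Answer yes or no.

Yes

Every edge has 0 ≤ f(e) ≤ cap(e).
At each intermediate node, inflow equals outflow.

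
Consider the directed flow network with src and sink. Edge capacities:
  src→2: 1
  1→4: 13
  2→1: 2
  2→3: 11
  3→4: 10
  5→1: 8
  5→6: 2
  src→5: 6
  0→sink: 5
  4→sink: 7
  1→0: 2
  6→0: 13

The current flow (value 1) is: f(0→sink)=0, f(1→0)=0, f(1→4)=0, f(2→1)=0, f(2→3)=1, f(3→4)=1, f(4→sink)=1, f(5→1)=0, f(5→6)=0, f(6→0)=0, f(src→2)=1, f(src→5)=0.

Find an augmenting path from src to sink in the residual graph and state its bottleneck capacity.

Residual along src→5→1→4→sink: src→5: 6, 5→1: 8, 1→4: 13, 4→sink: 6.
Bottleneck = min = 6.

src→5→1→4→sink, bottleneck 6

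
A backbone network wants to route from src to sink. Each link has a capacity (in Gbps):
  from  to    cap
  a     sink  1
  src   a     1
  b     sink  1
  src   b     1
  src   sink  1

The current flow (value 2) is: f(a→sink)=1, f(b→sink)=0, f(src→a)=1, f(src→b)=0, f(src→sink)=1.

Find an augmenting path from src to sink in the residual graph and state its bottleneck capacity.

Residual along src→b→sink: src→b: 1, b→sink: 1.
Bottleneck = min = 1.

src→b→sink, bottleneck 1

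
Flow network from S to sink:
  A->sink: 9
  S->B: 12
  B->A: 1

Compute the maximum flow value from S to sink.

1

Augment S->B->A->sink: bottleneck 1. Total 1.
No augmenting path remains in the residual graph.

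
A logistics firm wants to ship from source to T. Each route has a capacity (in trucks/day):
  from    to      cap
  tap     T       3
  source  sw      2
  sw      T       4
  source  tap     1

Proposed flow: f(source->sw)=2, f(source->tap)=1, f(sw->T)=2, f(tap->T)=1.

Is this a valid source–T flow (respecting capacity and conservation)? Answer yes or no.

Yes

Every edge has 0 ≤ f(e) ≤ cap(e).
At each intermediate node, inflow equals outflow.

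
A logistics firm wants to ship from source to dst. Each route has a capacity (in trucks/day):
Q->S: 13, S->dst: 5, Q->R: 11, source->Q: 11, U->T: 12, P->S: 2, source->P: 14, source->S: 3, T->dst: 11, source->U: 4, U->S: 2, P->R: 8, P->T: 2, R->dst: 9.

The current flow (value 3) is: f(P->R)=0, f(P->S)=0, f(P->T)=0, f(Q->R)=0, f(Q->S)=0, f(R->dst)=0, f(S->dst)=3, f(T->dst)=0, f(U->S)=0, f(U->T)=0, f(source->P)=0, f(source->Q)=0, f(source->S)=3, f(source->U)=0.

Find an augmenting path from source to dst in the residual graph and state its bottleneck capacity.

Residual along source->Q->R->dst: source->Q: 11, Q->R: 11, R->dst: 9.
Bottleneck = min = 9.

source->Q->R->dst, bottleneck 9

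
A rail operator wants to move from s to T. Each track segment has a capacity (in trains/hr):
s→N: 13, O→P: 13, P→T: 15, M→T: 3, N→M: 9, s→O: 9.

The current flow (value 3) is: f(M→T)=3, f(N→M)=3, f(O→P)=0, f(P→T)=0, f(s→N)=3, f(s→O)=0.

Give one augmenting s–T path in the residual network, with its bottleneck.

Residual along s→O→P→T: s→O: 9, O→P: 13, P→T: 15.
Bottleneck = min = 9.

s→O→P→T, bottleneck 9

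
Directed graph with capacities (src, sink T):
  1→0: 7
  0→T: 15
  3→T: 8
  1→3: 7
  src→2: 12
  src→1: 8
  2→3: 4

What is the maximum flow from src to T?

12

Augment src→2→3→T: bottleneck 4. Total 4.
Augment src→1→3→T: bottleneck 4. Total 8.
Augment src→1→0→T: bottleneck 4. Total 12.
No augmenting path remains in the residual graph.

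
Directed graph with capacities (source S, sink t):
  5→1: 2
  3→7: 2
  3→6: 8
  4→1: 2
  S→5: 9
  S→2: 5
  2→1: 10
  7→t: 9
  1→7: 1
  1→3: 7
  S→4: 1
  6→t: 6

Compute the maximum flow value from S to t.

8

Augment S→4→1→7→t: bottleneck 1. Total 1.
Augment S→2→1→3→7→t: bottleneck 2. Total 3.
Augment S→2→1→3→6→t: bottleneck 3. Total 6.
Augment S→5→1→3→6→t: bottleneck 2. Total 8.
No augmenting path remains in the residual graph.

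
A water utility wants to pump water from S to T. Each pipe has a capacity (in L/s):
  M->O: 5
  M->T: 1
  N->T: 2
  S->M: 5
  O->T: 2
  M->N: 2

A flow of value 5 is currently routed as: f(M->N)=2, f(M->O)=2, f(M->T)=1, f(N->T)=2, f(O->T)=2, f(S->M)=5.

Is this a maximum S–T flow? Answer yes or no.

Yes

Residual reachable from S: {S}; T is not reachable.
Saturated cut: S->M with total capacity 5 = current flow value. Flow is maximum.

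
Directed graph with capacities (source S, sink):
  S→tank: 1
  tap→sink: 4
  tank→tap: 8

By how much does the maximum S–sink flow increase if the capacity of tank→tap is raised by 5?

Original max flow = 1.
Edge tank→tap does not cross the min cut (source side {S}), so extra capacity there cannot help.
New max flow = 1. Increase = 0.

0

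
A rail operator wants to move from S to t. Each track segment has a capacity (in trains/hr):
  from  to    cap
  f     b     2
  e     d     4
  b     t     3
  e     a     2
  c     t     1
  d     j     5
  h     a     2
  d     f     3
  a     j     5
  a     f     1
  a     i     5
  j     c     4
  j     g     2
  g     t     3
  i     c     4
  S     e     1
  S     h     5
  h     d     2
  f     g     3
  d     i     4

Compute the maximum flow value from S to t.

5

Augment S->e->a->i->c->t: bottleneck 1. Total 1.
Augment S->h->a->j->g->t: bottleneck 2. Total 3.
Augment S->h->d->f->b->t: bottleneck 2. Total 5.
No augmenting path remains in the residual graph.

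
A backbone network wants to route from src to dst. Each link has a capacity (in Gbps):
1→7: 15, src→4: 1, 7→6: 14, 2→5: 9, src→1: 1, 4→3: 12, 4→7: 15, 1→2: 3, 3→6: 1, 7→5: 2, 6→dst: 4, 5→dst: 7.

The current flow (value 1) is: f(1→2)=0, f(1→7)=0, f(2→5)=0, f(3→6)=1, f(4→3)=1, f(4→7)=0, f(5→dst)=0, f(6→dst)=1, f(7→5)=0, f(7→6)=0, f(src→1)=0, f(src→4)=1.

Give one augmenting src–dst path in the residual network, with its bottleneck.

Residual along src→1→7→6→dst: src→1: 1, 1→7: 15, 7→6: 14, 6→dst: 3.
Bottleneck = min = 1.

src→1→7→6→dst, bottleneck 1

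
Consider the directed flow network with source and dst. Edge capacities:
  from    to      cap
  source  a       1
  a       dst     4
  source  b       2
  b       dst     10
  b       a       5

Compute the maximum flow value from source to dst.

3

Augment source->b->dst: bottleneck 2. Total 2.
Augment source->a->dst: bottleneck 1. Total 3.
No augmenting path remains in the residual graph.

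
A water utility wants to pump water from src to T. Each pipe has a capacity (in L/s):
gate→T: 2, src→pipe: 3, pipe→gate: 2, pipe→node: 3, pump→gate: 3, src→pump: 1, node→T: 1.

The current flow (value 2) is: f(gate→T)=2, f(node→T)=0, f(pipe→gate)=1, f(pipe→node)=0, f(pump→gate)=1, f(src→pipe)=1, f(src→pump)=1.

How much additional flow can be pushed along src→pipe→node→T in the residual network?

Residual capacities along the path: src→pipe: 2, pipe→node: 3, node→T: 1.
Minimum is 1.

1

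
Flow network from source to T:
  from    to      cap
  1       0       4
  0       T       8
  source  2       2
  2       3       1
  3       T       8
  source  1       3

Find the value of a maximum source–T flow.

4

Augment source->1->0->T: bottleneck 3. Total 3.
Augment source->2->3->T: bottleneck 1. Total 4.
No augmenting path remains in the residual graph.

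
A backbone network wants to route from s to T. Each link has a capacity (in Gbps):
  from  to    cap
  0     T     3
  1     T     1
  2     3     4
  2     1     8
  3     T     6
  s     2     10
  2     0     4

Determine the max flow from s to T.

8

Augment s->2->0->T: bottleneck 3. Total 3.
Augment s->2->3->T: bottleneck 4. Total 7.
Augment s->2->1->T: bottleneck 1. Total 8.
No augmenting path remains in the residual graph.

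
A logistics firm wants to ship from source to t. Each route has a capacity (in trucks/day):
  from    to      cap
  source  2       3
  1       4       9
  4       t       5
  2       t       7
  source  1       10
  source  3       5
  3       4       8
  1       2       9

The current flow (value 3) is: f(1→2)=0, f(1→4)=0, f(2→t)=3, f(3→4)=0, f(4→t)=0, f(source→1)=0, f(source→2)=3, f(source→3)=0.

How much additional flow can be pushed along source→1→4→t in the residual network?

5

Residual capacities along the path: source→1: 10, 1→4: 9, 4→t: 5.
Minimum is 5.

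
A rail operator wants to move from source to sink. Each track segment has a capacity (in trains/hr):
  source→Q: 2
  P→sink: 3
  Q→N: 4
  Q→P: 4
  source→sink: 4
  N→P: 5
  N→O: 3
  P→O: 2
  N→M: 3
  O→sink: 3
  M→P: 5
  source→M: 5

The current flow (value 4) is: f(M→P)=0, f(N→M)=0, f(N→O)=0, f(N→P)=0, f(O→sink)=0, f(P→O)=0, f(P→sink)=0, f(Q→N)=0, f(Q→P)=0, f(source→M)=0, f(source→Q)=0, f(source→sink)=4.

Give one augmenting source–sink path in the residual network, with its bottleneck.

source→Q→P→sink, bottleneck 2

Residual along source→Q→P→sink: source→Q: 2, Q→P: 4, P→sink: 3.
Bottleneck = min = 2.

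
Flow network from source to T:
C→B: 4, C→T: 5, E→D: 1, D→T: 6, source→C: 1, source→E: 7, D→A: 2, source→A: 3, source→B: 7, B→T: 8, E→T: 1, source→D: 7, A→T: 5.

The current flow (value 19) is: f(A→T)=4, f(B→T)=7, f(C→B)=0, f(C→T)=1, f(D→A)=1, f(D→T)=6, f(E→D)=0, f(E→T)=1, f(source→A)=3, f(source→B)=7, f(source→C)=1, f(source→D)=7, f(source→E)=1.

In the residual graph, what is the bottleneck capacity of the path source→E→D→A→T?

1

Residual capacities along the path: source→E: 6, E→D: 1, D→A: 1, A→T: 1.
Minimum is 1.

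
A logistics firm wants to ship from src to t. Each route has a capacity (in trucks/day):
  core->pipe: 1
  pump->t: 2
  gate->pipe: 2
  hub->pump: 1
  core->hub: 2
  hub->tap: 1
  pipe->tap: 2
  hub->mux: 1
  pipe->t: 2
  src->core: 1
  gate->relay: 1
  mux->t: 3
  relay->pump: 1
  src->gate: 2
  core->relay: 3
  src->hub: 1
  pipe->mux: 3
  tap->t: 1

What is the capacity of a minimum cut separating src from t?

4

Max flow = 4 (via 4 augmenting paths).
In the residual at optimum, the set reachable from src is {src}.
Cut edges: src->core (cap 1), src->gate (cap 2), src->hub (cap 1). Sum = 4.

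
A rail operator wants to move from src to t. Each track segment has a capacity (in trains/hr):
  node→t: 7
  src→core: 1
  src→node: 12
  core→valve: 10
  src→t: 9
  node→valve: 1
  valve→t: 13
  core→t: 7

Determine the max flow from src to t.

Augment src→t: bottleneck 9. Total 9.
Augment src→node→t: bottleneck 7. Total 16.
Augment src→core→t: bottleneck 1. Total 17.
Augment src→node→valve→t: bottleneck 1. Total 18.
No augmenting path remains in the residual graph.

18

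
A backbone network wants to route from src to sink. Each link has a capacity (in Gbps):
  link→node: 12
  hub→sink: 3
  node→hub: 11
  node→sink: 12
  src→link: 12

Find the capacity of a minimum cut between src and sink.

Max flow = 12 (via 1 augmenting path).
In the residual at optimum, the set reachable from src is {src}.
Cut edges: src→link (cap 12). Sum = 12.

12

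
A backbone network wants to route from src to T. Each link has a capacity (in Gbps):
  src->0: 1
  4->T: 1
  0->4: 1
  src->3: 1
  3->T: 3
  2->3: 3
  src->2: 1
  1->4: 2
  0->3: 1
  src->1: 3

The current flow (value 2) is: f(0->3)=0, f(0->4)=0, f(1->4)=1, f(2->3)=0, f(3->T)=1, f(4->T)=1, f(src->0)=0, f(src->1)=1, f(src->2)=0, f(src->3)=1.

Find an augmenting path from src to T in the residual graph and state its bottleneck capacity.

Residual along src->2->3->T: src->2: 1, 2->3: 3, 3->T: 2.
Bottleneck = min = 1.

src->2->3->T, bottleneck 1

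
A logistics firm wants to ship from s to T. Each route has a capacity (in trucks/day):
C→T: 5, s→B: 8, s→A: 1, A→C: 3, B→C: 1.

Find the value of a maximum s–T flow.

Augment s→A→C→T: bottleneck 1. Total 1.
Augment s→B→C→T: bottleneck 1. Total 2.
No augmenting path remains in the residual graph.

2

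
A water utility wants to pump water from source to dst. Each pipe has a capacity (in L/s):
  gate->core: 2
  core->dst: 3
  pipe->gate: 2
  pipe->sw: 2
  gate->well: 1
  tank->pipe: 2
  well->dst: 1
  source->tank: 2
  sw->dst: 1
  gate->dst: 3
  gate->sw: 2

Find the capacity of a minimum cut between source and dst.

2

Max flow = 2 (via 1 augmenting path).
In the residual at optimum, the set reachable from source is {source}.
Cut edges: source->tank (cap 2). Sum = 2.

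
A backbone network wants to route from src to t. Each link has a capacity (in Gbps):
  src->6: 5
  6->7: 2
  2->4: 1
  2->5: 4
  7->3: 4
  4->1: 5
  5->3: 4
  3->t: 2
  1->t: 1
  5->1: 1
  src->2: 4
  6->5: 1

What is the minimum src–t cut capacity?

3

Max flow = 3 (via 2 augmenting paths).
In the residual at optimum, the set reachable from src is {1, 2, 3, 4, 5, 6, 7, src}.
Cut edges: 3->t (cap 2), 1->t (cap 1). Sum = 3.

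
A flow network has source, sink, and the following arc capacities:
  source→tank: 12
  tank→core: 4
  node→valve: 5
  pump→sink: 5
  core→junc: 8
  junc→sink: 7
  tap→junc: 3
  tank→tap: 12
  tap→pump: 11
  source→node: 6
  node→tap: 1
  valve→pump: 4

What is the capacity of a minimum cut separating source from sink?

12

Max flow = 12 (via 3 augmenting paths).
In the residual at optimum, the set reachable from source is {node, pump, source, tank, tap, valve}.
Cut edges: tank→core (cap 4), tap→junc (cap 3), pump→sink (cap 5). Sum = 12.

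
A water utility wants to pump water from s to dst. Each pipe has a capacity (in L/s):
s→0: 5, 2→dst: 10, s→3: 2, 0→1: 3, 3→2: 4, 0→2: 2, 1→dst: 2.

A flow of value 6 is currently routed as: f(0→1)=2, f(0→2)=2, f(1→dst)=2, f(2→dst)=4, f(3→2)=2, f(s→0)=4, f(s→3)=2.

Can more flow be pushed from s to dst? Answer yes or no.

Residual reachable from s: {0, 1, s}; dst is not reachable.
Saturated cut: s→3, 0→2, 1→dst with total capacity 6 = current flow value. Flow is maximum.

No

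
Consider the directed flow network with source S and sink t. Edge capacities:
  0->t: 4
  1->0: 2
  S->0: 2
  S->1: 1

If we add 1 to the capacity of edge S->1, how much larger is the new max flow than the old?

1

Original max flow = 3.
After raising cap(S->1), augmenting paths through that edge carry 1 more unit.
New max flow = 4. Increase = 1.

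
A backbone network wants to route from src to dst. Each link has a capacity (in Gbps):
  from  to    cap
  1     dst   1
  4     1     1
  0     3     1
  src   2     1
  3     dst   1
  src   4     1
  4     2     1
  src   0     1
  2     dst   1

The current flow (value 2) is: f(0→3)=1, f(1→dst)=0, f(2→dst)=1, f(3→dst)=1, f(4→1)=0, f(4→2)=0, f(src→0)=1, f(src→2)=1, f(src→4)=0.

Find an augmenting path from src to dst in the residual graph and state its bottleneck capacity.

src→4→1→dst, bottleneck 1

Residual along src→4→1→dst: src→4: 1, 4→1: 1, 1→dst: 1.
Bottleneck = min = 1.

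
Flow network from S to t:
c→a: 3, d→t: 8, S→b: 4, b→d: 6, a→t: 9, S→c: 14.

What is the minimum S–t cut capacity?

Max flow = 7 (via 2 augmenting paths).
In the residual at optimum, the set reachable from S is {S, c}.
Cut edges: c→a (cap 3), S→b (cap 4). Sum = 7.

7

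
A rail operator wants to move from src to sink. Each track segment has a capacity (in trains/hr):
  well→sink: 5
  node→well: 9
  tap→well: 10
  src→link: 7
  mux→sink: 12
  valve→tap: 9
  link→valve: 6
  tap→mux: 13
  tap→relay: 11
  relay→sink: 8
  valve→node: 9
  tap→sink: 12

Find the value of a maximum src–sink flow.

6

Augment src→link→valve→tap→sink: bottleneck 6. Total 6.
No augmenting path remains in the residual graph.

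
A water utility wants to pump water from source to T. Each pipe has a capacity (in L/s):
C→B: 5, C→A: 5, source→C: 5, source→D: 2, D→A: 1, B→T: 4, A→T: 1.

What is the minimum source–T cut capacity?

5

Max flow = 5 (via 2 augmenting paths).
In the residual at optimum, the set reachable from source is {A, B, C, D, source}.
Cut edges: A→T (cap 1), B→T (cap 4). Sum = 5.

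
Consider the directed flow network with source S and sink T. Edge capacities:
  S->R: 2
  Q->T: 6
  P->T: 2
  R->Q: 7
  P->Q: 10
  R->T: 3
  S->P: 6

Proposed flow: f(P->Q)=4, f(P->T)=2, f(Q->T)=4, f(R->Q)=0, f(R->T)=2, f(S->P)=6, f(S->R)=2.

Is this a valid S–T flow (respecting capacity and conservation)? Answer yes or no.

Every edge has 0 ≤ f(e) ≤ cap(e).
At each intermediate node, inflow equals outflow.

Yes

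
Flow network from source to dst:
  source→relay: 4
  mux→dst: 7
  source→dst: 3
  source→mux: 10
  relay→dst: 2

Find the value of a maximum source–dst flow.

Augment source→dst: bottleneck 3. Total 3.
Augment source→mux→dst: bottleneck 7. Total 10.
Augment source→relay→dst: bottleneck 2. Total 12.
No augmenting path remains in the residual graph.

12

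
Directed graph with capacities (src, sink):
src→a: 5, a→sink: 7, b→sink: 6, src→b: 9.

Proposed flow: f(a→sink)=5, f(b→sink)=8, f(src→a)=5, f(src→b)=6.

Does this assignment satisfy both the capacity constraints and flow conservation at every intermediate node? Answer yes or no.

No

Capacity violated on b→sink: flow 8 > capacity 6.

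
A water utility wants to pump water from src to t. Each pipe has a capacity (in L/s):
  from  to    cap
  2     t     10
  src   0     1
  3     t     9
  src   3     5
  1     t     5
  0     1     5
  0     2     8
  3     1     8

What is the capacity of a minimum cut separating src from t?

Max flow = 6 (via 2 augmenting paths).
In the residual at optimum, the set reachable from src is {src}.
Cut edges: src->0 (cap 1), src->3 (cap 5). Sum = 6.

6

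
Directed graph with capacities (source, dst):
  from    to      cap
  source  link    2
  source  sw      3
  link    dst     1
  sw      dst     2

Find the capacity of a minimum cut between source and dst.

Max flow = 3 (via 2 augmenting paths).
In the residual at optimum, the set reachable from source is {link, source, sw}.
Cut edges: link→dst (cap 1), sw→dst (cap 2). Sum = 3.

3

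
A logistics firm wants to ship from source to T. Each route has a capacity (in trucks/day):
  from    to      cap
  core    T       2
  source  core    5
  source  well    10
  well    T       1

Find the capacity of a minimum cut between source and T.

Max flow = 3 (via 2 augmenting paths).
In the residual at optimum, the set reachable from source is {core, source, well}.
Cut edges: core→T (cap 2), well→T (cap 1). Sum = 3.

3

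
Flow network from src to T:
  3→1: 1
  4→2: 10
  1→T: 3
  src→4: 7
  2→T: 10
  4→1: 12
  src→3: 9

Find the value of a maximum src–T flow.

8

Augment src→4→2→T: bottleneck 7. Total 7.
Augment src→3→1→T: bottleneck 1. Total 8.
No augmenting path remains in the residual graph.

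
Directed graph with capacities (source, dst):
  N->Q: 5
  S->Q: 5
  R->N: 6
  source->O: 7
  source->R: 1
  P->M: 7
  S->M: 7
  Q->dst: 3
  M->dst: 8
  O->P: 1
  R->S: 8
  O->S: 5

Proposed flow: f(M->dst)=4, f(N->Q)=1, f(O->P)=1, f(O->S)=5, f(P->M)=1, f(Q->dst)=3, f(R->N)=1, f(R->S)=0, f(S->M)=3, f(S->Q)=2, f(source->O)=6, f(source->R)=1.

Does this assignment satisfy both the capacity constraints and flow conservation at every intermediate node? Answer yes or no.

Every edge has 0 ≤ f(e) ≤ cap(e).
At each intermediate node, inflow equals outflow.

Yes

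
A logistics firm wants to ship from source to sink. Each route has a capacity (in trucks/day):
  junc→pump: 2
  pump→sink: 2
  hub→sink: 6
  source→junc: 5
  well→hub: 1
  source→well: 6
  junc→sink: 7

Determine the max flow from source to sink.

Augment source→junc→sink: bottleneck 5. Total 5.
Augment source→well→hub→sink: bottleneck 1. Total 6.
No augmenting path remains in the residual graph.

6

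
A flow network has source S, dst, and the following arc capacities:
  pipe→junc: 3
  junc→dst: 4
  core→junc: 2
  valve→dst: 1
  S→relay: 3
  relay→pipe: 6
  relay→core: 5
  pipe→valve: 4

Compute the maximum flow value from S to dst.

Augment S→relay→pipe→valve→dst: bottleneck 1. Total 1.
Augment S→relay→pipe→junc→dst: bottleneck 2. Total 3.
No augmenting path remains in the residual graph.

3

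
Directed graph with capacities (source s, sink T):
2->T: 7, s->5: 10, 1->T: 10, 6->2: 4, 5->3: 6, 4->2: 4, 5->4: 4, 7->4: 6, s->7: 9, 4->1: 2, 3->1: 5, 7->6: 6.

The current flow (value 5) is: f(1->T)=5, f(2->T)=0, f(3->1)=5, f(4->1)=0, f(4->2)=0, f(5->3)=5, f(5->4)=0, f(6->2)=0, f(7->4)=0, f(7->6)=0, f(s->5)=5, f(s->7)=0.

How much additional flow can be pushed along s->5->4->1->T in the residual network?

2

Residual capacities along the path: s->5: 5, 5->4: 4, 4->1: 2, 1->T: 5.
Minimum is 2.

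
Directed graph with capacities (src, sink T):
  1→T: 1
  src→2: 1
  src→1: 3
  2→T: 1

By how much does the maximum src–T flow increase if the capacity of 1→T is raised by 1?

Original max flow = 2.
After raising cap(1→T), augmenting paths through that edge carry 1 more unit.
New max flow = 3. Increase = 1.

1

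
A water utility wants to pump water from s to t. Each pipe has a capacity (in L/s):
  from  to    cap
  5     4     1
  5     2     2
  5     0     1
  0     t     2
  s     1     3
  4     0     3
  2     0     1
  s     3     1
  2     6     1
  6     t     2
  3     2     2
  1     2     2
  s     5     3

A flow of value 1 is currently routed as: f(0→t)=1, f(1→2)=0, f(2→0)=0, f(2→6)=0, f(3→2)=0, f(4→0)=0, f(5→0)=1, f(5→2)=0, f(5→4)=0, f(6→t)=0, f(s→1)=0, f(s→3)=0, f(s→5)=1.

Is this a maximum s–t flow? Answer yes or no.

No

Residual path s→1→2→6→t has bottleneck 1 > 0.
Pushing 1 along it raises the flow to 2, so the given flow is not maximum.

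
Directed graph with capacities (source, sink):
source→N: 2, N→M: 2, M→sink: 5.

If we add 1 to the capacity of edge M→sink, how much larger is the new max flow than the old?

Original max flow = 2.
Edge M→sink does not cross the min cut (source side {source}), so extra capacity there cannot help.
New max flow = 2. Increase = 0.

0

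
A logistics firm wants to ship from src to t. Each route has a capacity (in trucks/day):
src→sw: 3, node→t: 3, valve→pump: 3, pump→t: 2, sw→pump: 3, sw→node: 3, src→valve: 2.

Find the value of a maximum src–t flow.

Augment src→valve→pump→t: bottleneck 2. Total 2.
Augment src→sw→node→t: bottleneck 3. Total 5.
No augmenting path remains in the residual graph.

5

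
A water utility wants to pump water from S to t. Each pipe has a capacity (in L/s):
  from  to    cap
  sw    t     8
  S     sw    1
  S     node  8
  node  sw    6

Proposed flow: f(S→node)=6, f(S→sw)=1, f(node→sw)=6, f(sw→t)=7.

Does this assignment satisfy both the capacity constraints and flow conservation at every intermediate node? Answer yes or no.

Every edge has 0 ≤ f(e) ≤ cap(e).
At each intermediate node, inflow equals outflow.

Yes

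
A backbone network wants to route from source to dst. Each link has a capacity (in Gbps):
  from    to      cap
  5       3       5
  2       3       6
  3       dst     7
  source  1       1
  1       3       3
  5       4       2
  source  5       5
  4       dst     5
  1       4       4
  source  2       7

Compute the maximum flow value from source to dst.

10

Augment source->2->3->dst: bottleneck 6. Total 6.
Augment source->1->3->dst: bottleneck 1. Total 7.
Augment source->5->4->dst: bottleneck 2. Total 9.
Augment source->5->3->1->4->dst: bottleneck 1. Total 10.
No augmenting path remains in the residual graph.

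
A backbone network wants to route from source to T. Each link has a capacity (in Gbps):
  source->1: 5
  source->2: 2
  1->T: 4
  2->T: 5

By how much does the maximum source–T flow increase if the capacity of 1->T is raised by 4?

1

Original max flow = 6.
After raising cap(1->T), augmenting paths through that edge carry 1 more unit.
New max flow = 7. Increase = 1.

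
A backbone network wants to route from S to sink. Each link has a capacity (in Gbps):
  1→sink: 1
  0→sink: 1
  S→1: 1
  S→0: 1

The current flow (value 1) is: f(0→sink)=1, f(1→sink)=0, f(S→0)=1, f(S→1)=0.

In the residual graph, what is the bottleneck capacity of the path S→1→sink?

1

Residual capacities along the path: S→1: 1, 1→sink: 1.
Minimum is 1.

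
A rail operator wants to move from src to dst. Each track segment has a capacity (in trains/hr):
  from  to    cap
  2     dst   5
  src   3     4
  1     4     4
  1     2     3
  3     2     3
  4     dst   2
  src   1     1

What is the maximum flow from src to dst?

4

Augment src→3→2→dst: bottleneck 3. Total 3.
Augment src→1→2→dst: bottleneck 1. Total 4.
No augmenting path remains in the residual graph.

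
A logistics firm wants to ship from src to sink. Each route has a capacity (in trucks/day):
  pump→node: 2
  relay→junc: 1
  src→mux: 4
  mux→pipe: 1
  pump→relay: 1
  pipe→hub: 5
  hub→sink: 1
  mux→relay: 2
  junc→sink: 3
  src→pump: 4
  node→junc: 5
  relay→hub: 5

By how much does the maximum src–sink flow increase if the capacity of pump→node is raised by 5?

Original max flow = 4.
Even with extra capacity on pump→node, another cut of capacity 4 remains binding.
New max flow = 4. Increase = 0.

0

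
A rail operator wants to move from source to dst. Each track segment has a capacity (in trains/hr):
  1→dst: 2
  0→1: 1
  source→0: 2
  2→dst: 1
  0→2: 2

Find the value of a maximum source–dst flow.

Augment source→0→1→dst: bottleneck 1. Total 1.
Augment source→0→2→dst: bottleneck 1. Total 2.
No augmenting path remains in the residual graph.

2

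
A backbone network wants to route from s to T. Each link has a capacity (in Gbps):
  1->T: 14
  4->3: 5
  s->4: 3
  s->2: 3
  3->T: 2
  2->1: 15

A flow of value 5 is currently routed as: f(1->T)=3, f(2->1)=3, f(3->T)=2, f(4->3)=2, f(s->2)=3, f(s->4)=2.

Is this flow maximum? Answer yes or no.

Yes

Residual reachable from s: {3, 4, s}; T is not reachable.
Saturated cut: s->2, 3->T with total capacity 5 = current flow value. Flow is maximum.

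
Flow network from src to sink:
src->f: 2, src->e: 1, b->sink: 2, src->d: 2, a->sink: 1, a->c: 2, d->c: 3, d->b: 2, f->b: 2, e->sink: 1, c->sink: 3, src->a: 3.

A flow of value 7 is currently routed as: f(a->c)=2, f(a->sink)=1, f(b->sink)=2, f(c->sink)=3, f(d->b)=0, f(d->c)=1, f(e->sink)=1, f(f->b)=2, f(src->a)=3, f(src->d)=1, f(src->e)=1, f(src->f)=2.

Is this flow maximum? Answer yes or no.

Residual reachable from src: {a, b, c, d, f, src}; sink is not reachable.
Saturated cut: src->e, a->sink, b->sink, c->sink with total capacity 7 = current flow value. Flow is maximum.

Yes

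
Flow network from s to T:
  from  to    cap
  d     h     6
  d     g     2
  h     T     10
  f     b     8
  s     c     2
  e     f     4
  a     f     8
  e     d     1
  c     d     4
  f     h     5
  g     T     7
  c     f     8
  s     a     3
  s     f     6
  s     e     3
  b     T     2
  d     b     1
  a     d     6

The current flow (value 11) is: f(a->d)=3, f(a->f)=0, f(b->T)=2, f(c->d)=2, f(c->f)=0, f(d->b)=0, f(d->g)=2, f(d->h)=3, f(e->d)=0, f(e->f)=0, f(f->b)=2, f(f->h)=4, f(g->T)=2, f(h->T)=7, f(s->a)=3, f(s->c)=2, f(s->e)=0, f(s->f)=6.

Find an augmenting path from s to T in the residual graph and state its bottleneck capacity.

Residual along s->e->d->h->T: s->e: 3, e->d: 1, d->h: 3, h->T: 3.
Bottleneck = min = 1.

s->e->d->h->T, bottleneck 1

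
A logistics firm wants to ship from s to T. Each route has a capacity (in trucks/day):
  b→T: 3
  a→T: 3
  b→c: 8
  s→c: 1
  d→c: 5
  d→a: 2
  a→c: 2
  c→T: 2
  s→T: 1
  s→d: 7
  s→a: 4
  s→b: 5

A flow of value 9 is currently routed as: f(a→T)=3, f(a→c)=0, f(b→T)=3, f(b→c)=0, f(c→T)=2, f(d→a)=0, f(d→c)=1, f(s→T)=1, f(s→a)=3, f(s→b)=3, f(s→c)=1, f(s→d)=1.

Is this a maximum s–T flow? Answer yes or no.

Yes

Residual reachable from s: {a, b, c, d, s}; T is not reachable.
Saturated cut: s→T, b→T, a→T, c→T with total capacity 9 = current flow value. Flow is maximum.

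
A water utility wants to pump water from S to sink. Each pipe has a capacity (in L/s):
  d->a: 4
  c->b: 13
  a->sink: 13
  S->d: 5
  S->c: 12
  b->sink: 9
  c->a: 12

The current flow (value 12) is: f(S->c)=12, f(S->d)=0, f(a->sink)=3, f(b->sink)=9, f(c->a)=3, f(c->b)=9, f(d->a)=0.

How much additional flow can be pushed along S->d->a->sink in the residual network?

4

Residual capacities along the path: S->d: 5, d->a: 4, a->sink: 10.
Minimum is 4.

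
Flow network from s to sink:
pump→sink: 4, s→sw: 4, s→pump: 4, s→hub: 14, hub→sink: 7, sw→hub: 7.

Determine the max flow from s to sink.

Augment s→pump→sink: bottleneck 4. Total 4.
Augment s→hub→sink: bottleneck 7. Total 11.
No augmenting path remains in the residual graph.

11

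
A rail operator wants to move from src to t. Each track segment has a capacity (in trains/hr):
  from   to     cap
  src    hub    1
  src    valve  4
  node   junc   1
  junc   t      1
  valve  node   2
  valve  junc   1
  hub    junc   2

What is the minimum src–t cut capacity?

1

Max flow = 1 (via 1 augmenting path).
In the residual at optimum, the set reachable from src is {hub, junc, node, src, valve}.
Cut edges: junc→t (cap 1). Sum = 1.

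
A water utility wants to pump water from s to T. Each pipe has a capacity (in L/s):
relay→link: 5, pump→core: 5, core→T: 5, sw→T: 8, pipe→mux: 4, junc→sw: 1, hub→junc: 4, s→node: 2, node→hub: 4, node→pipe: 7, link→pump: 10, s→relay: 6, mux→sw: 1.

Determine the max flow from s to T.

7

Augment s→relay→link→pump→core→T: bottleneck 5. Total 5.
Augment s→node→pipe→mux→sw→T: bottleneck 1. Total 6.
Augment s→node→hub→junc→sw→T: bottleneck 1. Total 7.
No augmenting path remains in the residual graph.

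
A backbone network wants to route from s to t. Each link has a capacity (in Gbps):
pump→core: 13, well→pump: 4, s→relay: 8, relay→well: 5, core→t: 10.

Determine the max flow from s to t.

4

Augment s→relay→well→pump→core→t: bottleneck 4. Total 4.
No augmenting path remains in the residual graph.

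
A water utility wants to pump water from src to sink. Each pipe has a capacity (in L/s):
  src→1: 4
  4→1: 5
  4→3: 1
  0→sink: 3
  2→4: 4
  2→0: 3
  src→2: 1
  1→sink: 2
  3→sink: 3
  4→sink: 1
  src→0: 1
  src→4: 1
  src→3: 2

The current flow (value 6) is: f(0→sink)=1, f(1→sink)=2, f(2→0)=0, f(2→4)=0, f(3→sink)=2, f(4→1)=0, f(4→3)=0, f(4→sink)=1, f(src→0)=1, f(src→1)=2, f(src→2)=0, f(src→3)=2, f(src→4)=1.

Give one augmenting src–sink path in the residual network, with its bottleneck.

Residual along src→2→0→sink: src→2: 1, 2→0: 3, 0→sink: 2.
Bottleneck = min = 1.

src→2→0→sink, bottleneck 1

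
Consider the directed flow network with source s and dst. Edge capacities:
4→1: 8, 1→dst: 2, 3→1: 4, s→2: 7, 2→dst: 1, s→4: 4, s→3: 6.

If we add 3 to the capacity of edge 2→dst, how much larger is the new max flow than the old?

Original max flow = 3.
After raising cap(2→dst), augmenting paths through that edge carry 3 more units.
New max flow = 6. Increase = 3.

3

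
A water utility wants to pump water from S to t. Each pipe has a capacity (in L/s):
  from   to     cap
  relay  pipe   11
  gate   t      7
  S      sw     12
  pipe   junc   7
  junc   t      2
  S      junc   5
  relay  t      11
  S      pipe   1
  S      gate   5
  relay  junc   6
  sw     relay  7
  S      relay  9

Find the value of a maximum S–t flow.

18

Augment S->relay->t: bottleneck 9. Total 9.
Augment S->junc->t: bottleneck 2. Total 11.
Augment S->gate->t: bottleneck 5. Total 16.
Augment S->sw->relay->t: bottleneck 2. Total 18.
No augmenting path remains in the residual graph.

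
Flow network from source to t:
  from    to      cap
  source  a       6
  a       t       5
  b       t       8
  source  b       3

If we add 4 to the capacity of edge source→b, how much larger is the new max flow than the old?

Original max flow = 8.
After raising cap(source→b), augmenting paths through that edge carry 4 more units.
New max flow = 12. Increase = 4.

4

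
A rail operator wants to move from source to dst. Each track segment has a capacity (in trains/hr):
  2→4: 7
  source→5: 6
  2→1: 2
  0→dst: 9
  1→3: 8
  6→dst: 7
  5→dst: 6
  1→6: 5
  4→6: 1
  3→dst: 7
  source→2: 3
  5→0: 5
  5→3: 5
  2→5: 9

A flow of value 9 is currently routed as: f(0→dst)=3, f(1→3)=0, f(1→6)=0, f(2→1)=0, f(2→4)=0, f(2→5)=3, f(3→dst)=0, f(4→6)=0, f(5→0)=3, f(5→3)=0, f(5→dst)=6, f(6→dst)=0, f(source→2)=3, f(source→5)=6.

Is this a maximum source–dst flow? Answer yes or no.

Yes

Residual reachable from source: {source}; dst is not reachable.
Saturated cut: source→2, source→5 with total capacity 9 = current flow value. Flow is maximum.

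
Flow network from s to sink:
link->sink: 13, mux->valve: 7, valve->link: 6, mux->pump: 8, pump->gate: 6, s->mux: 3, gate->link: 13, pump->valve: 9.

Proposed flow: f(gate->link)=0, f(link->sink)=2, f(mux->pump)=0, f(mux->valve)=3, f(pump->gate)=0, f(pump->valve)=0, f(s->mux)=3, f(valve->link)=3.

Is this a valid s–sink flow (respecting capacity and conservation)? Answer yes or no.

Conservation fails at link: inflow 3 ≠ outflow 2.

No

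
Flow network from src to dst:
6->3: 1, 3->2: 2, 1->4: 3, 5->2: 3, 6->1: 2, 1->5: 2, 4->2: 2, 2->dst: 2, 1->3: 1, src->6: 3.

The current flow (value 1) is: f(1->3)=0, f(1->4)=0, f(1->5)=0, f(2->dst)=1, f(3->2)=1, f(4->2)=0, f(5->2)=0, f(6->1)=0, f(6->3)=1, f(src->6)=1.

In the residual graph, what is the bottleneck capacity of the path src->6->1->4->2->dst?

Residual capacities along the path: src->6: 2, 6->1: 2, 1->4: 3, 4->2: 2, 2->dst: 1.
Minimum is 1.

1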